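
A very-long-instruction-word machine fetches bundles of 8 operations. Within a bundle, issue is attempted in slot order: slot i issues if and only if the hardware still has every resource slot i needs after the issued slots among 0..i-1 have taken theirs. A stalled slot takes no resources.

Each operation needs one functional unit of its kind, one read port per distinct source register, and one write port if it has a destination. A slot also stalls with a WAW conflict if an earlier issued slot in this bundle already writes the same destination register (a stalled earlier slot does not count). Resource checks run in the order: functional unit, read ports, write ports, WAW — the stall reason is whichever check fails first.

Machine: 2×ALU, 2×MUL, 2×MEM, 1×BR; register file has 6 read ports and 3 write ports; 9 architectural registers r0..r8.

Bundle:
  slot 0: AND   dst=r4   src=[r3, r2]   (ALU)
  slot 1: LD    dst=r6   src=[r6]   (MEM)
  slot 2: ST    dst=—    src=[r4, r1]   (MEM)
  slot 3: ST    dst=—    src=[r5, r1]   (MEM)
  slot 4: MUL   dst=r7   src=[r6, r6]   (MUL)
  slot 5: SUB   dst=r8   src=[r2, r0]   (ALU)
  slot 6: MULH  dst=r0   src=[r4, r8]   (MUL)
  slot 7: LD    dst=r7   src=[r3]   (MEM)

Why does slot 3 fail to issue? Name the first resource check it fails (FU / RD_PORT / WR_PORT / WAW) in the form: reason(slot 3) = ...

  0. ALU→r4 ⇒ go  {1A/2Mu/2Ld/1B | 4r 2w}
  1. MEM→r6 ⇒ go  {1A/2Mu/1Ld/1B | 3r 1w}
  2. MEM ⇒ go  {1A/2Mu/0Ld/1B | 1r 1w}
  3. MEM ⇒ no(FU)  {1A/2Mu/0Ld/1B | 1r 1w}
  4. MUL→r7 ⇒ go  {1A/1Mu/0Ld/1B | 0r 0w}
  5. ALU→r8 ⇒ no(RD_PORT)  {1A/1Mu/0Ld/1B | 0r 0w}
  6. MUL→r0 ⇒ no(RD_PORT)  {1A/1Mu/0Ld/1B | 0r 0w}
  7. MEM→r7 ⇒ no(FU)  {1A/1Mu/0Ld/1B | 0r 0w}

reason(slot 3) = FU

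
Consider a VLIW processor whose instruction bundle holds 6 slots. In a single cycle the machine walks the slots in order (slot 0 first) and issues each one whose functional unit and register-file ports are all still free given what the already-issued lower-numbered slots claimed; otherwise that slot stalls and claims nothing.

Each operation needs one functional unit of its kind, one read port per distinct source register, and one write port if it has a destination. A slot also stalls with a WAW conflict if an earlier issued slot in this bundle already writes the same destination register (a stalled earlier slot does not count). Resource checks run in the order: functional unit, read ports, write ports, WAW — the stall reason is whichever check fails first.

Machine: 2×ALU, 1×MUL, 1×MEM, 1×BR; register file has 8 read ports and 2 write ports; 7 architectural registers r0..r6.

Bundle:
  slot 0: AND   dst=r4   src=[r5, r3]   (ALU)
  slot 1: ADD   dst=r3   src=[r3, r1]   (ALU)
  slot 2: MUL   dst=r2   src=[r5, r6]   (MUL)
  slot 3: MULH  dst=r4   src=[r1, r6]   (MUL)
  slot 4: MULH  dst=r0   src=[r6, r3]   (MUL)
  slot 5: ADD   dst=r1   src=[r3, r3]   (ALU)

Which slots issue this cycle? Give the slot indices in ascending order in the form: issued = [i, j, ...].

[0] ALU needs rd=2 wr=1: ok; after: ALU=1 MUL=1 MEM=1 BR=1, R=6, W=1
[1] ALU needs rd=2 wr=1: ok; after: ALU=0 MUL=1 MEM=1 BR=1, R=4, W=0
[2] MUL needs rd=2 wr=1: WR_PORT; after: ALU=0 MUL=1 MEM=1 BR=1, R=4, W=0
[3] MUL needs rd=2 wr=1: WR_PORT; after: ALU=0 MUL=1 MEM=1 BR=1, R=4, W=0
[4] MUL needs rd=2 wr=1: WR_PORT; after: ALU=0 MUL=1 MEM=1 BR=1, R=4, W=0
[5] ALU needs rd=1 wr=1: FU; after: ALU=0 MUL=1 MEM=1 BR=1, R=4, W=0

issued = [0, 1]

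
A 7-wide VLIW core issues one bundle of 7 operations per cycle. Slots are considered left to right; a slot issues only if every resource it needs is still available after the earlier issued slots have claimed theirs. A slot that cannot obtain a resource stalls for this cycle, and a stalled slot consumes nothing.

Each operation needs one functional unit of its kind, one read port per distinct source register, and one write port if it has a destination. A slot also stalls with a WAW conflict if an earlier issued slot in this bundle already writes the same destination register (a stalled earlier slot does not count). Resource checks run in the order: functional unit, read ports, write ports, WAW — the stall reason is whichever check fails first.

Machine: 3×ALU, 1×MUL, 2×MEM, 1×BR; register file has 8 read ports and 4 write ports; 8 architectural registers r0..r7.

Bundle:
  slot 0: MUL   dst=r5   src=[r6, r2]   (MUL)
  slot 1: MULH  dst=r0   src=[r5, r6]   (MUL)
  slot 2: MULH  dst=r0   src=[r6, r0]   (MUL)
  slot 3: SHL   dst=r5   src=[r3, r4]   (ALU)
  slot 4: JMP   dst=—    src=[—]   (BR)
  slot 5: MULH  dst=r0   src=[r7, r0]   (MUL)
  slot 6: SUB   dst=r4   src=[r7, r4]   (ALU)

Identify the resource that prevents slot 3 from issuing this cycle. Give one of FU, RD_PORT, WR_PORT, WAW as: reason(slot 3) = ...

reason(slot 3) = WAW

(0) want 1×MUL +2rd +1wr — yes → AL3|MU0|ME2|BR1|rd6|wr3
(1) want 1×MUL +2rd +1wr — FU → AL3|MU0|ME2|BR1|rd6|wr3
(2) want 1×MUL +2rd +1wr — FU → AL3|MU0|ME2|BR1|rd6|wr3
(3) want 1×ALU +2rd +1wr — WAW → AL3|MU0|ME2|BR1|rd6|wr3
(4) want 1×BR +0rd +0wr — yes → AL3|MU0|ME2|BR0|rd6|wr3
(5) want 1×MUL +2rd +1wr — FU → AL3|MU0|ME2|BR0|rd6|wr3
(6) want 1×ALU +2rd +1wr — yes → AL2|MU0|ME2|BR0|rd4|wr2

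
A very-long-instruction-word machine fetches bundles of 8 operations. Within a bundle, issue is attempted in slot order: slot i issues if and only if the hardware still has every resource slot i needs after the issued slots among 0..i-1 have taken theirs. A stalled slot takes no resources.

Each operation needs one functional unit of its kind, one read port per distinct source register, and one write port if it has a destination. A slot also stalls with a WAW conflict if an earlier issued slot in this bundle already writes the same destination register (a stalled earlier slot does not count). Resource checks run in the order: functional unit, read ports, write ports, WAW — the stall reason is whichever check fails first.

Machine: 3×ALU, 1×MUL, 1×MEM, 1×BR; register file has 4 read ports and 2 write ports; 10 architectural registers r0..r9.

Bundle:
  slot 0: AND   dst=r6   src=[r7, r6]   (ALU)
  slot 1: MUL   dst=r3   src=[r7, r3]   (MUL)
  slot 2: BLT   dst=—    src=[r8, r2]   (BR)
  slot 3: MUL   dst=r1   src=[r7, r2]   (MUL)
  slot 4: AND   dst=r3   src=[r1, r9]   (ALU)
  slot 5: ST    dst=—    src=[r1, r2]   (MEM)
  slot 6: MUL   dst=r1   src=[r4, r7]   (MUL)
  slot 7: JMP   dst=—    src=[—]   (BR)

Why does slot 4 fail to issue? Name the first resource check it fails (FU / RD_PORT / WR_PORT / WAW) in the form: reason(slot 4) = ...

reason(slot 4) = RD_PORT

[0] ALU needs rd=2 wr=1: ok; after: ALU=2 MUL=1 MEM=1 BR=1, R=2, W=1
[1] MUL needs rd=2 wr=1: ok; after: ALU=2 MUL=0 MEM=1 BR=1, R=0, W=0
[2] BR needs rd=2 wr=0: RD_PORT; after: ALU=2 MUL=0 MEM=1 BR=1, R=0, W=0
[3] MUL needs rd=2 wr=1: FU; after: ALU=2 MUL=0 MEM=1 BR=1, R=0, W=0
[4] ALU needs rd=2 wr=1: RD_PORT; after: ALU=2 MUL=0 MEM=1 BR=1, R=0, W=0
[5] MEM needs rd=2 wr=0: RD_PORT; after: ALU=2 MUL=0 MEM=1 BR=1, R=0, W=0
[6] MUL needs rd=2 wr=1: FU; after: ALU=2 MUL=0 MEM=1 BR=1, R=0, W=0
[7] BR needs rd=0 wr=0: ok; after: ALU=2 MUL=0 MEM=1 BR=0, R=0, W=0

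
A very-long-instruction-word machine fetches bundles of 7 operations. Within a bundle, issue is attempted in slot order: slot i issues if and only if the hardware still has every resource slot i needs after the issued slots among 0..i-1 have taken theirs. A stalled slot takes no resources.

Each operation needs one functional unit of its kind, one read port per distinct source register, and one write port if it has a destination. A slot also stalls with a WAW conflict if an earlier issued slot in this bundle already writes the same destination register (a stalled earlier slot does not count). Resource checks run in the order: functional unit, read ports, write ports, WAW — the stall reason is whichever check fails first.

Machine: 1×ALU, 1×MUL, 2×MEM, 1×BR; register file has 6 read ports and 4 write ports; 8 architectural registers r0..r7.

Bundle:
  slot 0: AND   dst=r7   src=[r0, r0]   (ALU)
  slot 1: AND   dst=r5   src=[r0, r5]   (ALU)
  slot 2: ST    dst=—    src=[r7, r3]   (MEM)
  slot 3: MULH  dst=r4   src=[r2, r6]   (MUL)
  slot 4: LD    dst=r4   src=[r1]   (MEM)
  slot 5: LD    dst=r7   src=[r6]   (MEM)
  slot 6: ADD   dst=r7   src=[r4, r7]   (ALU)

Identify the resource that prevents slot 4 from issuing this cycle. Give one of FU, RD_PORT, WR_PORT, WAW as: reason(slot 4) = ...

slot 0 (ALU): ISSUE — free A0,Mu1,Ld2,B1 rp5 wp3
slot 1 (ALU): stall FU — free A0,Mu1,Ld2,B1 rp5 wp3
slot 2 (MEM): ISSUE — free A0,Mu1,Ld1,B1 rp3 wp3
slot 3 (MUL): ISSUE — free A0,Mu0,Ld1,B1 rp1 wp2
slot 4 (MEM): stall WAW — free A0,Mu0,Ld1,B1 rp1 wp2
slot 5 (MEM): stall WAW — free A0,Mu0,Ld1,B1 rp1 wp2
slot 6 (ALU): stall FU — free A0,Mu0,Ld1,B1 rp1 wp2

reason(slot 4) = WAW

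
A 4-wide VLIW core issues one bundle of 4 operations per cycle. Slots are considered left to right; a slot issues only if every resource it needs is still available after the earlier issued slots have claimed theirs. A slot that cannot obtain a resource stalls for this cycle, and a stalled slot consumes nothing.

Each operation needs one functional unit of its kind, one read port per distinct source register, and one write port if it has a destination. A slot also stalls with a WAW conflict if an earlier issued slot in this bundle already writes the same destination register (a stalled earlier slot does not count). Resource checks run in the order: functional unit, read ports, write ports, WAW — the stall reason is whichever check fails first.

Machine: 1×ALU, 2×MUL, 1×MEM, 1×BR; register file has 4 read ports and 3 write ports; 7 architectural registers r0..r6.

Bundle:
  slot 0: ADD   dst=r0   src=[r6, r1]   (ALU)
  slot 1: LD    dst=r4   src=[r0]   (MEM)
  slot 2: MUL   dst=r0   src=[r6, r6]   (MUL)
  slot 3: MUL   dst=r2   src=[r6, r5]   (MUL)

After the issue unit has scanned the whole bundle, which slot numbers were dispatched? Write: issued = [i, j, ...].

  0. ALU→r0 ⇒ go  {0A/2Mu/1Ld/1B | 2r 2w}
  1. MEM→r4 ⇒ go  {0A/2Mu/0Ld/1B | 1r 1w}
  2. MUL→r0 ⇒ no(WAW)  {0A/2Mu/0Ld/1B | 1r 1w}
  3. MUL→r2 ⇒ no(RD_PORT)  {0A/2Mu/0Ld/1B | 1r 1w}

issued = [0, 1]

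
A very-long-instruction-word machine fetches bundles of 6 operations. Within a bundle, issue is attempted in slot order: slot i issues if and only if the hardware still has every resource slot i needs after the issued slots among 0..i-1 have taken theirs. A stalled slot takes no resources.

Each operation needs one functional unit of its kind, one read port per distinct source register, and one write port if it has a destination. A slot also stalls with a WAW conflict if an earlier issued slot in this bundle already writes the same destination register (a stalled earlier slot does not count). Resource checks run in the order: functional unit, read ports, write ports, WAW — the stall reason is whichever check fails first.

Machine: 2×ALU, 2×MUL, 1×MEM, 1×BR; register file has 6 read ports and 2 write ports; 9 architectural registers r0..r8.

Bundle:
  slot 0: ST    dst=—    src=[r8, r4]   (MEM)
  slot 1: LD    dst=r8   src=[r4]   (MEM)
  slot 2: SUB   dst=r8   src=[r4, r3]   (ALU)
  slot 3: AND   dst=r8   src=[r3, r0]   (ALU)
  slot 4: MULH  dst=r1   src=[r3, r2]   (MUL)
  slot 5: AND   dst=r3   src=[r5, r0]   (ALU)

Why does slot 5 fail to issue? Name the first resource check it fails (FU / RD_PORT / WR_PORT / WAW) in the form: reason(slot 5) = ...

reason(slot 5) = RD_PORT

  0. MEM ⇒ go  {2A/2Mu/0Ld/1B | 4r 2w}
  1. MEM→r8 ⇒ no(FU)  {2A/2Mu/0Ld/1B | 4r 2w}
  2. ALU→r8 ⇒ go  {1A/2Mu/0Ld/1B | 2r 1w}
  3. ALU→r8 ⇒ no(WAW)  {1A/2Mu/0Ld/1B | 2r 1w}
  4. MUL→r1 ⇒ go  {1A/1Mu/0Ld/1B | 0r 0w}
  5. ALU→r3 ⇒ no(RD_PORT)  {1A/1Mu/0Ld/1B | 0r 0w}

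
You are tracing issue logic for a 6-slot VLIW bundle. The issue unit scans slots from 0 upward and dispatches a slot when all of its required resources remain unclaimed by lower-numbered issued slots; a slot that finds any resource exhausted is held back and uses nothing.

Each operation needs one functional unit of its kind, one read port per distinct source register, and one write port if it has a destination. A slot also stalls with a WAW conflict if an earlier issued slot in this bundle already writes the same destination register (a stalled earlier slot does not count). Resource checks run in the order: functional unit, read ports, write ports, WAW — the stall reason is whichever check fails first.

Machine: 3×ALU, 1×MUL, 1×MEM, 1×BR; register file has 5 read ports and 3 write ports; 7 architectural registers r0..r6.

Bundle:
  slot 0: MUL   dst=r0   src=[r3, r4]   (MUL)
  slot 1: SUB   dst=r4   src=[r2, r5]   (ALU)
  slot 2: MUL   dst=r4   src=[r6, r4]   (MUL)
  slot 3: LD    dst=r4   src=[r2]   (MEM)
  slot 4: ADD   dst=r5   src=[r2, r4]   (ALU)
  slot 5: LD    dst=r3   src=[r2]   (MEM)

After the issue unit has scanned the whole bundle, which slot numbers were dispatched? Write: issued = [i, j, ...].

#0 MUL src=r3,r4 dispatched  <A:3 Mu:0 Ld:1 B:1 rd:3 wr:2>
#1 ALU src=r2,r5 dispatched  <A:2 Mu:0 Ld:1 B:1 rd:1 wr:1>
#2 MUL src=r6,r4 held:FU  <A:2 Mu:0 Ld:1 B:1 rd:1 wr:1>
#3 MEM src=r2 held:WAW  <A:2 Mu:0 Ld:1 B:1 rd:1 wr:1>
#4 ALU src=r2,r4 held:RD_PORT  <A:2 Mu:0 Ld:1 B:1 rd:1 wr:1>
#5 MEM src=r2 dispatched  <A:2 Mu:0 Ld:0 B:1 rd:0 wr:0>

issued = [0, 1, 5]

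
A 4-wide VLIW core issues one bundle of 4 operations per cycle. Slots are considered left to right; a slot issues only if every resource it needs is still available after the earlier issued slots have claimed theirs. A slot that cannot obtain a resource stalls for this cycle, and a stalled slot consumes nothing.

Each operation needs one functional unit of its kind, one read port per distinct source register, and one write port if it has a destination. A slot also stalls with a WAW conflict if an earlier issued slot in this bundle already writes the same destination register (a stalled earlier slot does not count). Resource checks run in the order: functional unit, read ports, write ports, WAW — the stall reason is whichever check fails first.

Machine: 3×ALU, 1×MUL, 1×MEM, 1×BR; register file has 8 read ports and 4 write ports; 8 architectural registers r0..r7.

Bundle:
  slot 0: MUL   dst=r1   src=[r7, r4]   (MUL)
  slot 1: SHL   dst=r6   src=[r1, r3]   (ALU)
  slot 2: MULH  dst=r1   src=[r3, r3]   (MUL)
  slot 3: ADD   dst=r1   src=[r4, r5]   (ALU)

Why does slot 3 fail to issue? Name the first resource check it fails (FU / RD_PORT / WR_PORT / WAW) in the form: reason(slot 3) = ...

reason(slot 3) = WAW

#0 MUL src=r7,r4 dispatched  <A:3 Mu:0 Ld:1 B:1 rd:6 wr:3>
#1 ALU src=r1,r3 dispatched  <A:2 Mu:0 Ld:1 B:1 rd:4 wr:2>
#2 MUL src=r3,r3 held:FU  <A:2 Mu:0 Ld:1 B:1 rd:4 wr:2>
#3 ALU src=r4,r5 held:WAW  <A:2 Mu:0 Ld:1 B:1 rd:4 wr:2>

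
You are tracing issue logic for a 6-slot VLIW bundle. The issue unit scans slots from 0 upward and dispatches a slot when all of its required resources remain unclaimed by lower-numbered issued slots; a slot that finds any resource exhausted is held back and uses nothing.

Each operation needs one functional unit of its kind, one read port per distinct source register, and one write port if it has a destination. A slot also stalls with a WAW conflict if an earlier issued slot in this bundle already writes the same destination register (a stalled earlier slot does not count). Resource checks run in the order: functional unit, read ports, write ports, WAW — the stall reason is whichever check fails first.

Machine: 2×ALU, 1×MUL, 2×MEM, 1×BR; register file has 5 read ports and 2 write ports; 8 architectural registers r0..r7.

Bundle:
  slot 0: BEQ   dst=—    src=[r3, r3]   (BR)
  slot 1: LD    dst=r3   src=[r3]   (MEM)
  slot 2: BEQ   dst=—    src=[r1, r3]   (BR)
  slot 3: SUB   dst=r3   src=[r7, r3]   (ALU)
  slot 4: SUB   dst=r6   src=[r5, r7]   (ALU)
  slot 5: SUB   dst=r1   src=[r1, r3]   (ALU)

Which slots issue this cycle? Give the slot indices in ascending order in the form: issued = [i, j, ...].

issued = [0, 1, 4]

[0] BR needs rd=1 wr=0: ok; after: ALU=2 MUL=1 MEM=2 BR=0, R=4, W=2
[1] MEM needs rd=1 wr=1: ok; after: ALU=2 MUL=1 MEM=1 BR=0, R=3, W=1
[2] BR needs rd=2 wr=0: FU; after: ALU=2 MUL=1 MEM=1 BR=0, R=3, W=1
[3] ALU needs rd=2 wr=1: WAW; after: ALU=2 MUL=1 MEM=1 BR=0, R=3, W=1
[4] ALU needs rd=2 wr=1: ok; after: ALU=1 MUL=1 MEM=1 BR=0, R=1, W=0
[5] ALU needs rd=2 wr=1: RD_PORT; after: ALU=1 MUL=1 MEM=1 BR=0, R=1, W=0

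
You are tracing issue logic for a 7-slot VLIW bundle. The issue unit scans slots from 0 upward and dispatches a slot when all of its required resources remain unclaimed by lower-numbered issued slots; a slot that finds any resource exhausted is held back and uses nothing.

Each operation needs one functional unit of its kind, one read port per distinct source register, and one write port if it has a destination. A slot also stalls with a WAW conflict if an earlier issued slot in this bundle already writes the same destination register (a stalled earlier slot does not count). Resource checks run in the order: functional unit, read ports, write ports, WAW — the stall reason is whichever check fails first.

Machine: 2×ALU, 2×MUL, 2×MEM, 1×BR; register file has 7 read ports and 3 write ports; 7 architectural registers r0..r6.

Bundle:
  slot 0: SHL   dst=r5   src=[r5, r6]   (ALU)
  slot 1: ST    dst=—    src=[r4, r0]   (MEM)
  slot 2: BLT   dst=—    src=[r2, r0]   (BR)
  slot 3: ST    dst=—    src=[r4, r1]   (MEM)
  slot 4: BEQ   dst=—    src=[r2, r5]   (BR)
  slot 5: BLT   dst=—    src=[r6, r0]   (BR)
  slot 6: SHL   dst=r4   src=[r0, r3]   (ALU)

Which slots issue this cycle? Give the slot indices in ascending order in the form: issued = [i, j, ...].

issued = [0, 1, 2]

[0] ALU needs rd=2 wr=1: ok; after: ALU=1 MUL=2 MEM=2 BR=1, R=5, W=2
[1] MEM needs rd=2 wr=0: ok; after: ALU=1 MUL=2 MEM=1 BR=1, R=3, W=2
[2] BR needs rd=2 wr=0: ok; after: ALU=1 MUL=2 MEM=1 BR=0, R=1, W=2
[3] MEM needs rd=2 wr=0: RD_PORT; after: ALU=1 MUL=2 MEM=1 BR=0, R=1, W=2
[4] BR needs rd=2 wr=0: FU; after: ALU=1 MUL=2 MEM=1 BR=0, R=1, W=2
[5] BR needs rd=2 wr=0: FU; after: ALU=1 MUL=2 MEM=1 BR=0, R=1, W=2
[6] ALU needs rd=2 wr=1: RD_PORT; after: ALU=1 MUL=2 MEM=1 BR=0, R=1, W=2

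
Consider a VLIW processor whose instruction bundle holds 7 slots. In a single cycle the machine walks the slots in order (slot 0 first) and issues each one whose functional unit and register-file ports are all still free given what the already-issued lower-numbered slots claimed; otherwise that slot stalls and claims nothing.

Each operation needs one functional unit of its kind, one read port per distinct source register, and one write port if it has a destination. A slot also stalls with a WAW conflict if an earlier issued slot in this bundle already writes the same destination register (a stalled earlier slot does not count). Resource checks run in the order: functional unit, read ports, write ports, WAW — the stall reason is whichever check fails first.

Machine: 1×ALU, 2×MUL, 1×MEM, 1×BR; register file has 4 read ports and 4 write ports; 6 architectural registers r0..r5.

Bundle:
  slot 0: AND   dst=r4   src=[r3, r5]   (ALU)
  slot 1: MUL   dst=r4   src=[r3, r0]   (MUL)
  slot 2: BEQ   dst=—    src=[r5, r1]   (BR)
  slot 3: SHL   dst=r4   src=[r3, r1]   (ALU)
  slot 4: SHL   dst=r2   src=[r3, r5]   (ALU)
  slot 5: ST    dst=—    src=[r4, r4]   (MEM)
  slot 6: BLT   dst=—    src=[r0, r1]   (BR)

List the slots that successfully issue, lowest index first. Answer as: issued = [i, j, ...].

issued = [0, 2]

  0. ALU→r4 ⇒ go  {0A/2Mu/1Ld/1B | 2r 3w}
  1. MUL→r4 ⇒ no(WAW)  {0A/2Mu/1Ld/1B | 2r 3w}
  2. BR ⇒ go  {0A/2Mu/1Ld/0B | 0r 3w}
  3. ALU→r4 ⇒ no(FU)  {0A/2Mu/1Ld/0B | 0r 3w}
  4. ALU→r2 ⇒ no(FU)  {0A/2Mu/1Ld/0B | 0r 3w}
  5. MEM ⇒ no(RD_PORT)  {0A/2Mu/1Ld/0B | 0r 3w}
  6. BR ⇒ no(FU)  {0A/2Mu/1Ld/0B | 0r 3w}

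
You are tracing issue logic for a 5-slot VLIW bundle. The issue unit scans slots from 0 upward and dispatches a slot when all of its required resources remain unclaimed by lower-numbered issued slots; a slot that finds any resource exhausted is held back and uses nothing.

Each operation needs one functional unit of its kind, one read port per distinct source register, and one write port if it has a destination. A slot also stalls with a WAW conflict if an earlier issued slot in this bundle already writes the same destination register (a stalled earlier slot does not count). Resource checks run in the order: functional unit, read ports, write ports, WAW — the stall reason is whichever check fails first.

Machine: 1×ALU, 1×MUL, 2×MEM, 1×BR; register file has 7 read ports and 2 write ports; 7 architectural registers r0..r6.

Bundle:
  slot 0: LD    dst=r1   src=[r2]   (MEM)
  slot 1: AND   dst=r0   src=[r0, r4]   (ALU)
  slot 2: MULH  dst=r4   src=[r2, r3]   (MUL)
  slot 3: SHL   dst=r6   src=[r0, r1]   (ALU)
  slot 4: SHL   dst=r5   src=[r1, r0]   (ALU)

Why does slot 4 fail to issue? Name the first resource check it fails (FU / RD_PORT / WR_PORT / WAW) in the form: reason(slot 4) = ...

[0] MEM needs rd=1 wr=1: ok; after: ALU=1 MUL=1 MEM=1 BR=1, R=6, W=1
[1] ALU needs rd=2 wr=1: ok; after: ALU=0 MUL=1 MEM=1 BR=1, R=4, W=0
[2] MUL needs rd=2 wr=1: WR_PORT; after: ALU=0 MUL=1 MEM=1 BR=1, R=4, W=0
[3] ALU needs rd=2 wr=1: FU; after: ALU=0 MUL=1 MEM=1 BR=1, R=4, W=0
[4] ALU needs rd=2 wr=1: FU; after: ALU=0 MUL=1 MEM=1 BR=1, R=4, W=0

reason(slot 4) = FU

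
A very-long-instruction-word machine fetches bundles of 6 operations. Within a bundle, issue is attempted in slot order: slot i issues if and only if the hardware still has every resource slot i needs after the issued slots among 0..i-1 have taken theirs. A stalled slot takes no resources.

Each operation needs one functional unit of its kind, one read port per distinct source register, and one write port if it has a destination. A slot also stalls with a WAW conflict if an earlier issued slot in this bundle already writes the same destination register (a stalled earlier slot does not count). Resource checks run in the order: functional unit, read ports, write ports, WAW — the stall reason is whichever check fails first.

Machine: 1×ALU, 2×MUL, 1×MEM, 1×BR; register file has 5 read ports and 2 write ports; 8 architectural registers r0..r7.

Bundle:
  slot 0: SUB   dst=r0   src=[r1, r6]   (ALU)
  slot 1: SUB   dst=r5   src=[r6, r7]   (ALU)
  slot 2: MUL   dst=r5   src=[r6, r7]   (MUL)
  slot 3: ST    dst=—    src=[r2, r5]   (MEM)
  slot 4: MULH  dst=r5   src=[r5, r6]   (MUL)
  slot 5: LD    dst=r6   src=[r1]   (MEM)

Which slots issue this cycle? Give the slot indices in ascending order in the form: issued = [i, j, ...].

(0) want 1×ALU +2rd +1wr — yes → AL0|MU2|ME1|BR1|rd3|wr1
(1) want 1×ALU +2rd +1wr — FU → AL0|MU2|ME1|BR1|rd3|wr1
(2) want 1×MUL +2rd +1wr — yes → AL0|MU1|ME1|BR1|rd1|wr0
(3) want 1×MEM +2rd +0wr — RD_PORT → AL0|MU1|ME1|BR1|rd1|wr0
(4) want 1×MUL +2rd +1wr — RD_PORT → AL0|MU1|ME1|BR1|rd1|wr0
(5) want 1×MEM +1rd +1wr — WR_PORT → AL0|MU1|ME1|BR1|rd1|wr0

issued = [0, 2]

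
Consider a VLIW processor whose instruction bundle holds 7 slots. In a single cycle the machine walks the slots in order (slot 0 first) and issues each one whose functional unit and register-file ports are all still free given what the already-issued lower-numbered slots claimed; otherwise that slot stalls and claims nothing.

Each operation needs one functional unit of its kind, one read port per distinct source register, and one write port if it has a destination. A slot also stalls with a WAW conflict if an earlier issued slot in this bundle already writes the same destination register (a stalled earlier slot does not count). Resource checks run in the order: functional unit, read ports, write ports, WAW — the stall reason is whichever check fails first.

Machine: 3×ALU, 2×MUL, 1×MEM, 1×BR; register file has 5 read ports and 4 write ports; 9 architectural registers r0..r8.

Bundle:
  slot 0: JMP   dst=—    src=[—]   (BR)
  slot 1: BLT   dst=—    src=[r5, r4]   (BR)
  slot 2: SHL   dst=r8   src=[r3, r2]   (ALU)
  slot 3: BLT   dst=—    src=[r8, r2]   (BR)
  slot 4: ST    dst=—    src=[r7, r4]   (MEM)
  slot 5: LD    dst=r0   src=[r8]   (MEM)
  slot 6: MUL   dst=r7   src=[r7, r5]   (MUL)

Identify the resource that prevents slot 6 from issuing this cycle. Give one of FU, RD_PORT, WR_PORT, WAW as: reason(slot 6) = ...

[0] BR needs rd=0 wr=0: ok; after: ALU=3 MUL=2 MEM=1 BR=0, R=5, W=4
[1] BR needs rd=2 wr=0: FU; after: ALU=3 MUL=2 MEM=1 BR=0, R=5, W=4
[2] ALU needs rd=2 wr=1: ok; after: ALU=2 MUL=2 MEM=1 BR=0, R=3, W=3
[3] BR needs rd=2 wr=0: FU; after: ALU=2 MUL=2 MEM=1 BR=0, R=3, W=3
[4] MEM needs rd=2 wr=0: ok; after: ALU=2 MUL=2 MEM=0 BR=0, R=1, W=3
[5] MEM needs rd=1 wr=1: FU; after: ALU=2 MUL=2 MEM=0 BR=0, R=1, W=3
[6] MUL needs rd=2 wr=1: RD_PORT; after: ALU=2 MUL=2 MEM=0 BR=0, R=1, W=3

reason(slot 6) = RD_PORT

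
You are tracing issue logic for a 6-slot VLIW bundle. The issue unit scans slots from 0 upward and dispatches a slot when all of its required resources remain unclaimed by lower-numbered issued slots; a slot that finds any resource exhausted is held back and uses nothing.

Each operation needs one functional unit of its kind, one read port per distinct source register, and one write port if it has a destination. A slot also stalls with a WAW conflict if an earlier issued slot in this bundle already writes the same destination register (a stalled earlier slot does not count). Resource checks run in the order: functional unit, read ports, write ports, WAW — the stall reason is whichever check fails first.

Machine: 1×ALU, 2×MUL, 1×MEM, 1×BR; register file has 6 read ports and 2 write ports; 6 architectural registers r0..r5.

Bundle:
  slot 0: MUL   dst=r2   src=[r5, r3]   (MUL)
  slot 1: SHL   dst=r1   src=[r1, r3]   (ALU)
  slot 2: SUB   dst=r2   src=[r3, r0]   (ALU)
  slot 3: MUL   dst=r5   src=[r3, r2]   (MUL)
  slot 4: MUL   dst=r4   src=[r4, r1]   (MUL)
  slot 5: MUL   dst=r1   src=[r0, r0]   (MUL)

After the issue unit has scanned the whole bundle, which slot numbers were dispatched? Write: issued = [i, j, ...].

  0. MUL→r2 ⇒ go  {1A/1Mu/1Ld/1B | 4r 1w}
  1. ALU→r1 ⇒ go  {0A/1Mu/1Ld/1B | 2r 0w}
  2. ALU→r2 ⇒ no(FU)  {0A/1Mu/1Ld/1B | 2r 0w}
  3. MUL→r5 ⇒ no(WR_PORT)  {0A/1Mu/1Ld/1B | 2r 0w}
  4. MUL→r4 ⇒ no(WR_PORT)  {0A/1Mu/1Ld/1B | 2r 0w}
  5. MUL→r1 ⇒ no(WR_PORT)  {0A/1Mu/1Ld/1B | 2r 0w}

issued = [0, 1]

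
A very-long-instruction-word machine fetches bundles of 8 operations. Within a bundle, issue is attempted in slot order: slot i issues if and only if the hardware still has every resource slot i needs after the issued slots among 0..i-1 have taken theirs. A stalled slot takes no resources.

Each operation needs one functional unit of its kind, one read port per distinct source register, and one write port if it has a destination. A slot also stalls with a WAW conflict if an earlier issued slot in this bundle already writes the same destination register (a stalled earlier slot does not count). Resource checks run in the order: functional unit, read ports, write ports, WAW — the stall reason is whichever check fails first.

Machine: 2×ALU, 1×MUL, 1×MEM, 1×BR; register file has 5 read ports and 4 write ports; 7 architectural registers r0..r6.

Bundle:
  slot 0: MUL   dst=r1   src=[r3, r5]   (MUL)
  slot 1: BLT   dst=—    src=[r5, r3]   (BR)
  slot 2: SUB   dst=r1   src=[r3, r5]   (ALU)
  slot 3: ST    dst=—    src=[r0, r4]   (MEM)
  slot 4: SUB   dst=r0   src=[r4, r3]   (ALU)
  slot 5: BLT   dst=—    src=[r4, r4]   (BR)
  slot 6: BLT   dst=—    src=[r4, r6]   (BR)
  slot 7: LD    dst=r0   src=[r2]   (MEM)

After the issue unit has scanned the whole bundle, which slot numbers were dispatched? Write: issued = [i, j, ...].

slot 0 (MUL): ISSUE — free A2,Mu0,Ld1,B1 rp3 wp3
slot 1 (BR): ISSUE — free A2,Mu0,Ld1,B0 rp1 wp3
slot 2 (ALU): stall RD_PORT — free A2,Mu0,Ld1,B0 rp1 wp3
slot 3 (MEM): stall RD_PORT — free A2,Mu0,Ld1,B0 rp1 wp3
slot 4 (ALU): stall RD_PORT — free A2,Mu0,Ld1,B0 rp1 wp3
slot 5 (BR): stall FU — free A2,Mu0,Ld1,B0 rp1 wp3
slot 6 (BR): stall FU — free A2,Mu0,Ld1,B0 rp1 wp3
slot 7 (MEM): ISSUE — free A2,Mu0,Ld0,B0 rp0 wp2

issued = [0, 1, 7]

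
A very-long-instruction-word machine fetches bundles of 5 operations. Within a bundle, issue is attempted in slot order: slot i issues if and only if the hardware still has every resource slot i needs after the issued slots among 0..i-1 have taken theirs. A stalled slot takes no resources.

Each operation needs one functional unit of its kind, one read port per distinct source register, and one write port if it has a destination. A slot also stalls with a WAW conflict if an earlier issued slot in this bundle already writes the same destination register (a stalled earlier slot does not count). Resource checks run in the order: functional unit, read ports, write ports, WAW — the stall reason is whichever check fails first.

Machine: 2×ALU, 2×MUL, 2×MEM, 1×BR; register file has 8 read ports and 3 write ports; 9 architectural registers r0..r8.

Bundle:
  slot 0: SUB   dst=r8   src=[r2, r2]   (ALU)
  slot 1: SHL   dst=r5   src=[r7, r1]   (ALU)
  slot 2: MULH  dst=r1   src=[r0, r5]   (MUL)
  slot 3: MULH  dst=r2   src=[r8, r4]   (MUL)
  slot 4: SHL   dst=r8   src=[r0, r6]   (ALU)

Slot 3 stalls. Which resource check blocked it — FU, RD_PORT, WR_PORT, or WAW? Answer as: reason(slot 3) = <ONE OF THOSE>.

reason(slot 3) = WR_PORT

(0) want 1×ALU +1rd +1wr — yes → AL1|MU2|ME2|BR1|rd7|wr2
(1) want 1×ALU +2rd +1wr — yes → AL0|MU2|ME2|BR1|rd5|wr1
(2) want 1×MUL +2rd +1wr — yes → AL0|MU1|ME2|BR1|rd3|wr0
(3) want 1×MUL +2rd +1wr — WR_PORT → AL0|MU1|ME2|BR1|rd3|wr0
(4) want 1×ALU +2rd +1wr — FU → AL0|MU1|ME2|BR1|rd3|wr0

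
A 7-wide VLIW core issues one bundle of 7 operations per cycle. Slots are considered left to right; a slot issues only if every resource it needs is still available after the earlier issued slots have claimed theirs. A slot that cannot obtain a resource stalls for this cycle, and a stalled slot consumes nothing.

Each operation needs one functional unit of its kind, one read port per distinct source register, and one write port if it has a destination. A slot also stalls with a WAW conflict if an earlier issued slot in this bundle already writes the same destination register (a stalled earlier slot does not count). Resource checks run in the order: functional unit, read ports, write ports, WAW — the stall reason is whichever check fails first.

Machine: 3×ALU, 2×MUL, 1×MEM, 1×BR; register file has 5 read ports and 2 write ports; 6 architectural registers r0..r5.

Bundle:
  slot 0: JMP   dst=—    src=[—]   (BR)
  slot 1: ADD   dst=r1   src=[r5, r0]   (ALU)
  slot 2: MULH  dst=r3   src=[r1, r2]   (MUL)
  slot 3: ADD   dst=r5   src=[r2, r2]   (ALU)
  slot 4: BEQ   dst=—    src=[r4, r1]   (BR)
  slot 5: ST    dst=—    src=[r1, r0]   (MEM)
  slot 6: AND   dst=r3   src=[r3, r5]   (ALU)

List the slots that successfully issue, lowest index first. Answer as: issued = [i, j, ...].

[0] BR needs rd=0 wr=0: ok; after: ALU=3 MUL=2 MEM=1 BR=0, R=5, W=2
[1] ALU needs rd=2 wr=1: ok; after: ALU=2 MUL=2 MEM=1 BR=0, R=3, W=1
[2] MUL needs rd=2 wr=1: ok; after: ALU=2 MUL=1 MEM=1 BR=0, R=1, W=0
[3] ALU needs rd=1 wr=1: WR_PORT; after: ALU=2 MUL=1 MEM=1 BR=0, R=1, W=0
[4] BR needs rd=2 wr=0: FU; after: ALU=2 MUL=1 MEM=1 BR=0, R=1, W=0
[5] MEM needs rd=2 wr=0: RD_PORT; after: ALU=2 MUL=1 MEM=1 BR=0, R=1, W=0
[6] ALU needs rd=2 wr=1: RD_PORT; after: ALU=2 MUL=1 MEM=1 BR=0, R=1, W=0

issued = [0, 1, 2]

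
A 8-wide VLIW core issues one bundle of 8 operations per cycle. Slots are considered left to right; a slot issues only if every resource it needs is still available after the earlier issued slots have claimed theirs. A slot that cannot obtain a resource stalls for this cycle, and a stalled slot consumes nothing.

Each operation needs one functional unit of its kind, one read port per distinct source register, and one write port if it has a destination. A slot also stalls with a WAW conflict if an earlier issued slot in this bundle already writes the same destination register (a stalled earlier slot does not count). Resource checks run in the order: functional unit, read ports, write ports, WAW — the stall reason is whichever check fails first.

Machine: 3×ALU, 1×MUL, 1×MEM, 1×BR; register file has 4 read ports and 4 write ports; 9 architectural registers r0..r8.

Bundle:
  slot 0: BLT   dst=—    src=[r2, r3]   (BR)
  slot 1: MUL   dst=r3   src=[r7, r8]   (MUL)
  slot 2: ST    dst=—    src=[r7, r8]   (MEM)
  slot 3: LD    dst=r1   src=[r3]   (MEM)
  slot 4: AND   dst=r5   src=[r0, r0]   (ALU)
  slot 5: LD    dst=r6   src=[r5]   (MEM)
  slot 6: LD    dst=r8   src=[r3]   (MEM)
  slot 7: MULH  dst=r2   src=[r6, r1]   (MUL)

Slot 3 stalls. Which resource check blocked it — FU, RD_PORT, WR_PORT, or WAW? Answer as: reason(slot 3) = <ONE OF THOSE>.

reason(slot 3) = RD_PORT

#0 BR src=r2,r3 dispatched  <A:3 Mu:1 Ld:1 B:0 rd:2 wr:4>
#1 MUL src=r7,r8 dispatched  <A:3 Mu:0 Ld:1 B:0 rd:0 wr:3>
#2 MEM src=r7,r8 held:RD_PORT  <A:3 Mu:0 Ld:1 B:0 rd:0 wr:3>
#3 MEM src=r3 held:RD_PORT  <A:3 Mu:0 Ld:1 B:0 rd:0 wr:3>
#4 ALU src=r0,r0 held:RD_PORT  <A:3 Mu:0 Ld:1 B:0 rd:0 wr:3>
#5 MEM src=r5 held:RD_PORT  <A:3 Mu:0 Ld:1 B:0 rd:0 wr:3>
#6 MEM src=r3 held:RD_PORT  <A:3 Mu:0 Ld:1 B:0 rd:0 wr:3>
#7 MUL src=r6,r1 held:FU  <A:3 Mu:0 Ld:1 B:0 rd:0 wr:3>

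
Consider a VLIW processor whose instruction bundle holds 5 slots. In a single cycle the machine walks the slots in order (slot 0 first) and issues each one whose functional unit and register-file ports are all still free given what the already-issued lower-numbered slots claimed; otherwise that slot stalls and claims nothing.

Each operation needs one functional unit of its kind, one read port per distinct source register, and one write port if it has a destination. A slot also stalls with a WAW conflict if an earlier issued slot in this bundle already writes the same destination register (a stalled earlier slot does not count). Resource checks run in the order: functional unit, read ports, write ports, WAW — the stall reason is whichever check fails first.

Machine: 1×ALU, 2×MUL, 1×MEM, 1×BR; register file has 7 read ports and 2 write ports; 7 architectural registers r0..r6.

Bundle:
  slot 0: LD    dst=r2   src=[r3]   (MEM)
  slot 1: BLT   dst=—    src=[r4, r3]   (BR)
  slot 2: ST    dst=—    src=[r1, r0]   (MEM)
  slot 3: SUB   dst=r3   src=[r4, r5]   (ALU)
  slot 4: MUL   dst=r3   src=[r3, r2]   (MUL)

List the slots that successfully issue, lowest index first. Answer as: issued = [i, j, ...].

#0 MEM src=r3 dispatched  <A:1 Mu:2 Ld:0 B:1 rd:6 wr:1>
#1 BR src=r4,r3 dispatched  <A:1 Mu:2 Ld:0 B:0 rd:4 wr:1>
#2 MEM src=r1,r0 held:FU  <A:1 Mu:2 Ld:0 B:0 rd:4 wr:1>
#3 ALU src=r4,r5 dispatched  <A:0 Mu:2 Ld:0 B:0 rd:2 wr:0>
#4 MUL src=r3,r2 held:WR_PORT  <A:0 Mu:2 Ld:0 B:0 rd:2 wr:0>

issued = [0, 1, 3]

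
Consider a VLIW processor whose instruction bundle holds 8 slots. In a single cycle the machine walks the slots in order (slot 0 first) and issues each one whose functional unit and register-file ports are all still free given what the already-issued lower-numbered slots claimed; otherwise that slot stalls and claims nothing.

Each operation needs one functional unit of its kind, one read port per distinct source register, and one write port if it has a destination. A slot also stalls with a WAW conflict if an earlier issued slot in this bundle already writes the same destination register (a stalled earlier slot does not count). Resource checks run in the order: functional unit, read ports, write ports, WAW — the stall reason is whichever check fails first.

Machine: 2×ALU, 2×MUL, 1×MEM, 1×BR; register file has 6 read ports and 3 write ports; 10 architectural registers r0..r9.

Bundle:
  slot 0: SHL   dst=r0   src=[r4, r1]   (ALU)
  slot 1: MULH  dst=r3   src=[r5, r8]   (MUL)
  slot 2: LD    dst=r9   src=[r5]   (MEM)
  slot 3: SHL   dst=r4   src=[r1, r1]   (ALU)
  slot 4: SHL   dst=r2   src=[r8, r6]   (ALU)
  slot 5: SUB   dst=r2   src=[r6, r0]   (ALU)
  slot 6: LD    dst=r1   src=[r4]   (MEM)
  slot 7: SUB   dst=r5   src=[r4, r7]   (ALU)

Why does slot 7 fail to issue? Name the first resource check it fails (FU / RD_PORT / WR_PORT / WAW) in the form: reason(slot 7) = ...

  0. ALU→r0 ⇒ go  {1A/2Mu/1Ld/1B | 4r 2w}
  1. MUL→r3 ⇒ go  {1A/1Mu/1Ld/1B | 2r 1w}
  2. MEM→r9 ⇒ go  {1A/1Mu/0Ld/1B | 1r 0w}
  3. ALU→r4 ⇒ no(WR_PORT)  {1A/1Mu/0Ld/1B | 1r 0w}
  4. ALU→r2 ⇒ no(RD_PORT)  {1A/1Mu/0Ld/1B | 1r 0w}
  5. ALU→r2 ⇒ no(RD_PORT)  {1A/1Mu/0Ld/1B | 1r 0w}
  6. MEM→r1 ⇒ no(FU)  {1A/1Mu/0Ld/1B | 1r 0w}
  7. ALU→r5 ⇒ no(RD_PORT)  {1A/1Mu/0Ld/1B | 1r 0w}

reason(slot 7) = RD_PORT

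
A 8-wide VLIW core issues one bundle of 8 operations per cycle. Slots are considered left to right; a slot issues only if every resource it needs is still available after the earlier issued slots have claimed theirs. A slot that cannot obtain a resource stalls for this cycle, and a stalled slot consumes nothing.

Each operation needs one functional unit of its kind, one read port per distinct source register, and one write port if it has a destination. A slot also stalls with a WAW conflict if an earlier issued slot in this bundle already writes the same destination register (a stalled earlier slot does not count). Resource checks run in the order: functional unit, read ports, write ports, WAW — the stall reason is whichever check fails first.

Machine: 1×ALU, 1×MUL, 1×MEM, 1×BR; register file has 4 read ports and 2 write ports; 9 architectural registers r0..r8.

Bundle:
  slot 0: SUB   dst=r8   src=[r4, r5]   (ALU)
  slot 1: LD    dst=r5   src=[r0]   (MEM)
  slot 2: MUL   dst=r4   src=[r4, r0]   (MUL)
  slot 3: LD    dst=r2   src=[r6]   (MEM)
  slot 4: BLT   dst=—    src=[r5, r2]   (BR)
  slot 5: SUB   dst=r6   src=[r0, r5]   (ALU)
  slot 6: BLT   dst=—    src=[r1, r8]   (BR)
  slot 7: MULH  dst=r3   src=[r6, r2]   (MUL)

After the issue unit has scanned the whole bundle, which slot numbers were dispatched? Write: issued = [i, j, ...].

issued = [0, 1]

#0 ALU src=r4,r5 dispatched  <A:0 Mu:1 Ld:1 B:1 rd:2 wr:1>
#1 MEM src=r0 dispatched  <A:0 Mu:1 Ld:0 B:1 rd:1 wr:0>
#2 MUL src=r4,r0 held:RD_PORT  <A:0 Mu:1 Ld:0 B:1 rd:1 wr:0>
#3 MEM src=r6 held:FU  <A:0 Mu:1 Ld:0 B:1 rd:1 wr:0>
#4 BR src=r5,r2 held:RD_PORT  <A:0 Mu:1 Ld:0 B:1 rd:1 wr:0>
#5 ALU src=r0,r5 held:FU  <A:0 Mu:1 Ld:0 B:1 rd:1 wr:0>
#6 BR src=r1,r8 held:RD_PORT  <A:0 Mu:1 Ld:0 B:1 rd:1 wr:0>
#7 MUL src=r6,r2 held:RD_PORT  <A:0 Mu:1 Ld:0 B:1 rd:1 wr:0>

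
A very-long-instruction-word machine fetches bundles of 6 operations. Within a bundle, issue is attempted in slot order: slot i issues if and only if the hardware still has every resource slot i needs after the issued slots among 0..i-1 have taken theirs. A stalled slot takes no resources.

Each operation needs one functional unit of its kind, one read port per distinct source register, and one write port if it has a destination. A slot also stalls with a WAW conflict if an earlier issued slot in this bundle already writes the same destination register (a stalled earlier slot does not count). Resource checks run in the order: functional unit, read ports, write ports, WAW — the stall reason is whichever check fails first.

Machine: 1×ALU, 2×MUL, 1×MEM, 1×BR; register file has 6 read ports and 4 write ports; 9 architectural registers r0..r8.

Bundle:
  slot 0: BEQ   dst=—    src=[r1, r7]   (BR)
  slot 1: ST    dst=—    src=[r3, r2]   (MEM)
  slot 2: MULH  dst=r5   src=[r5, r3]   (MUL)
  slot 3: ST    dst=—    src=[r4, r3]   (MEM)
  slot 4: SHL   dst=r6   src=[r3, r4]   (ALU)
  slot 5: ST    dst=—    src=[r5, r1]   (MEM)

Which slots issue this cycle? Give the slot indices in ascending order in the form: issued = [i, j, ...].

issued = [0, 1, 2]

#0 BR src=r1,r7 dispatched  <A:1 Mu:2 Ld:1 B:0 rd:4 wr:4>
#1 MEM src=r3,r2 dispatched  <A:1 Mu:2 Ld:0 B:0 rd:2 wr:4>
#2 MUL src=r5,r3 dispatched  <A:1 Mu:1 Ld:0 B:0 rd:0 wr:3>
#3 MEM src=r4,r3 held:FU  <A:1 Mu:1 Ld:0 B:0 rd:0 wr:3>
#4 ALU src=r3,r4 held:RD_PORT  <A:1 Mu:1 Ld:0 B:0 rd:0 wr:3>
#5 MEM src=r5,r1 held:FU  <A:1 Mu:1 Ld:0 B:0 rd:0 wr:3>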